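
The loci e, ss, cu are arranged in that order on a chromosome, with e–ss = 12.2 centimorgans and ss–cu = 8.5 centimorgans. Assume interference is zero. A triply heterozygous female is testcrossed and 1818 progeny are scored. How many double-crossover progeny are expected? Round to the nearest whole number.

19

Map distances give recombination frequencies of 0.122 and 0.085 for the two intervals.
With no interference, expected double-crossover frequency = 0.122 × 0.085 = 0.01037.
Expected number = 0.01037 × 1818 = 18.85 ≈ 19.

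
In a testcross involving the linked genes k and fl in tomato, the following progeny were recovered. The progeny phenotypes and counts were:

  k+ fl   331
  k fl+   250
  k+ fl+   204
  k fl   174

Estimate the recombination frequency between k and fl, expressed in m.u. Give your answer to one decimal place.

39.4 m.u.

The two most frequent classes, k+ fl (331) and k fl+ (250), are the parental types, so the F1 was k+ fl / k fl+.
The recombinant classes are k+ fl+ and k fl: 204 + 174 = 378.
Recombination frequency = 378/959 = 0.3942 ≈ 39.4%, i.e. 39.4 m.u.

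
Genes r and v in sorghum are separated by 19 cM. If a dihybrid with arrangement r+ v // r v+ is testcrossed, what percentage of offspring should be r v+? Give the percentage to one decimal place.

40.5%

A map distance of 19 cM corresponds to a recombination frequency of 0.190.
The F1 is r+ v / r v+, so r v+ is a parental gamete class with expected frequency (1 − r)/2 = 0.810/2 = 0.4050.
That is 0.4050 = 40.5% of the progeny.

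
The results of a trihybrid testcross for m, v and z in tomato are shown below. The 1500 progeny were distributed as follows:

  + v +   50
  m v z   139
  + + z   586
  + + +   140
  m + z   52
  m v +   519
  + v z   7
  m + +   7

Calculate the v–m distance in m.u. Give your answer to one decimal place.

The two most frequent reciprocal classes, m v + and + + z, are the parental types, so the F1 was m v + / + + z.
The two rarest classes, m + + and + v z, are the double crossovers. Comparing them with the parentals, only the v allele has switched, so v is the middle locus and the order is m – v – z.
Crossovers in the m–v interval produce the single-crossover classes + v + and m + z (50 + 52 = 102) plus the double crossovers (14).
RF(m–v) = (102 + 14) / 1500 = 116/1500 = 0.0773 → 7.7 m.u.

7.7 m.u.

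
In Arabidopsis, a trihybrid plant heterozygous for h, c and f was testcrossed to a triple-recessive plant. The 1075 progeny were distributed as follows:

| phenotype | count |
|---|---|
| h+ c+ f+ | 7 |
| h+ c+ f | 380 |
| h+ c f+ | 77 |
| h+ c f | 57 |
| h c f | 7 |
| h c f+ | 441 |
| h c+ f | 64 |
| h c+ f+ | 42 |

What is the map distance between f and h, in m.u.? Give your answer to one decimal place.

The two most frequent reciprocal classes, h c f+ and h+ c+ f, are the parental types, so the F1 was h c f+ / h+ c+ f.
The two rarest classes, h c f and h+ c+ f+, are the double crossovers. Comparing them with the parentals, only the f allele has switched, so f is the middle locus and the order is c – f – h.
Crossovers in the f–h interval produce the single-crossover classes h+ c f+ and h c+ f (77 + 64 = 141) plus the double crossovers (14).
RF(f–h) = (141 + 14) / 1075 = 155/1075 = 0.1442 → 14.4 m.u.

14.4 m.u.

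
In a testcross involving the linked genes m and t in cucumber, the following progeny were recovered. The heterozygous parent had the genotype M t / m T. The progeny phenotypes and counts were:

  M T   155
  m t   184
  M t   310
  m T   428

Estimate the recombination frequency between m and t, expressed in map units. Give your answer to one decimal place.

31.5 map units

The recombinant classes are M T and m t: 155 + 184 = 339.
Recombination frequency = 339/1077 = 0.3148 ≈ 31.5%, i.e. 31.5 map units.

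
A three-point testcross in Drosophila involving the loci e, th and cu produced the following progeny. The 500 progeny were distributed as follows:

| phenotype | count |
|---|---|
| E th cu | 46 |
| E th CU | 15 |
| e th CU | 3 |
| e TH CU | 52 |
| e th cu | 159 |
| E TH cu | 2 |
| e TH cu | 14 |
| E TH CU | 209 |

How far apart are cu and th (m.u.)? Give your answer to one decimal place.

The two most frequent reciprocal classes, e th cu and E TH CU, are the parental types, so the F1 was e th cu / E TH CU.
The two rarest classes, e th CU and E TH cu, are the double crossovers. Comparing them with the parentals, only the cu allele has switched, so cu is the middle locus and the order is th – cu – e.
Crossovers in the th–cu interval produce the single-crossover classes e TH cu and E th CU (14 + 15 = 29) plus the double crossovers (5).
RF(th–cu) = (29 + 5) / 500 = 34/500 = 0.0680 → 6.8 m.u.

6.8 m.u.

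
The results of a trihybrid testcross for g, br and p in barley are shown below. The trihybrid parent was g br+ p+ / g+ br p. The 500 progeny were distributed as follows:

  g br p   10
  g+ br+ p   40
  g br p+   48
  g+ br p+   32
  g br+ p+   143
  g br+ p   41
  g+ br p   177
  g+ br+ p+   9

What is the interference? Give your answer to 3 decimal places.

The two rarest classes, g+ br+ p+ and g br p, are the double crossovers. Comparing them with the parentals, only the g allele has switched, so g is the middle locus and the order is br – g – p.
br–g: (88 + 19)/500 = 0.2140; g–p: (73 + 19)/500 = 0.1840.
Expected DCO frequency = 0.2140 × 0.1840 ≈ 0.03938; observed = 19/500 ≈ 0.03800.
Coefficient of coincidence = 0.03800/0.03938 ≈ 0.965; interference = 1 − 0.965 = 0.035.

0.035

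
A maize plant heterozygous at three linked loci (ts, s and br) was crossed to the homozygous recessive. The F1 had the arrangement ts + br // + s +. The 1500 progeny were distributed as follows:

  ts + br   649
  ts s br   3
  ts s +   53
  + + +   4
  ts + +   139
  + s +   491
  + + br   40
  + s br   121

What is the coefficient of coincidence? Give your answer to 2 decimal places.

0.39

The two rarest classes, ts s br and + + +, are the double crossovers. Comparing them with the parentals, only the s allele has switched, so s is the middle locus and the order is ts – s – br.
ts–s: (93 + 7)/1500 = 0.0667; s–br: (260 + 7)/1500 = 0.1780.
Expected DCO frequency = 0.0667 × 0.1780 ≈ 0.01187; observed = 7/1500 ≈ 0.00467.
Coefficient of coincidence = 0.00467/0.01187 ≈ 0.39.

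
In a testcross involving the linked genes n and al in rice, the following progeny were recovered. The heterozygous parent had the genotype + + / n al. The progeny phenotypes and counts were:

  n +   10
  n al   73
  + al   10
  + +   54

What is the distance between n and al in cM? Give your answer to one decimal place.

13.6 cM

The recombinant classes are + al and n +: 10 + 10 = 20.
Recombination frequency = 20/147 = 0.1361 ≈ 13.6%, i.e. 13.6 cM.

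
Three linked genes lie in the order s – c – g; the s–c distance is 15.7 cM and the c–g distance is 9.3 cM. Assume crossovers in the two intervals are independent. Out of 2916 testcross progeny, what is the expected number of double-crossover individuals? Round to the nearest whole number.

43

Map distances give recombination frequencies of 0.157 and 0.093 for the two intervals.
With no interference, expected double-crossover frequency = 0.157 × 0.093 = 0.01460.
Expected number = 0.01460 × 2916 = 42.58 ≈ 43.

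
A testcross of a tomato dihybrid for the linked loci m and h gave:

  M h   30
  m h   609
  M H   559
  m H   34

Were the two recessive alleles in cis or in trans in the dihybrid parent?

cis

The two most frequent classes are M H (559) and m h (609); these are the parental (non-recombinant) types.
So the F1 carried M H on one chromosome and m h on the other — the recessive alleles are on the same chromosome (cis / coupling).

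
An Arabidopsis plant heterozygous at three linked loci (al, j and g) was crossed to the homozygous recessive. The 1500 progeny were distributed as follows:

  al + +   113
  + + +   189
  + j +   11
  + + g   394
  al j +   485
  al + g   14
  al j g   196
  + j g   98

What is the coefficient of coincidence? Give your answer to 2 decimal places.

0.39

The two most frequent reciprocal classes, + + g and al j +, are the parental types, so the F1 was + + g / al j +.
The two rarest classes, al + g and + j +, are the double crossovers. Comparing them with the parentals, only the al allele has switched, so al is the middle locus and the order is g – al – j.
g–al: (385 + 25)/1500 = 0.2733; al–j: (211 + 25)/1500 = 0.1573.
Expected DCO frequency = 0.2733 × 0.1573 ≈ 0.04299; observed = 25/1500 ≈ 0.01667.
Coefficient of coincidence = 0.01667/0.04299 ≈ 0.39.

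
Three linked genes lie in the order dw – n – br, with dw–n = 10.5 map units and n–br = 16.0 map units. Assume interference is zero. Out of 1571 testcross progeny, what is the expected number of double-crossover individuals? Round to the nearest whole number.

Map distances give recombination frequencies of 0.105 and 0.160 for the two intervals.
With no interference, expected double-crossover frequency = 0.105 × 0.160 = 0.01680.
Expected number = 0.01680 × 1571 = 26.39 ≈ 26.

26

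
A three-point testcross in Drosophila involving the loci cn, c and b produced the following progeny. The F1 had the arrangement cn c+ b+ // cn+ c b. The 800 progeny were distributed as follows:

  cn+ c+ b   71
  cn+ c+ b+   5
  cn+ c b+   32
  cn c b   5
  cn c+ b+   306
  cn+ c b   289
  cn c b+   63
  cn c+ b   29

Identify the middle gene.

The two rarest classes, cn+ c+ b+ and cn c b, are the double crossovers. Comparing them with the parentals, only the cn allele has switched, so cn is the middle locus and the order is c – cn – b.

cn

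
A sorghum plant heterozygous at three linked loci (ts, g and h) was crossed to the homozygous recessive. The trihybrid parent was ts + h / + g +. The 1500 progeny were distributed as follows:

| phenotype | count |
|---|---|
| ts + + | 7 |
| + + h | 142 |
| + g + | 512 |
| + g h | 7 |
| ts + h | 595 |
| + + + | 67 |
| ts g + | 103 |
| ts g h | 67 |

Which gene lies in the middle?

The two rarest classes, ts + + and + g h, are the double crossovers. Comparing them with the parentals, only the h allele has switched, so h is the middle locus and the order is ts – h – g.

h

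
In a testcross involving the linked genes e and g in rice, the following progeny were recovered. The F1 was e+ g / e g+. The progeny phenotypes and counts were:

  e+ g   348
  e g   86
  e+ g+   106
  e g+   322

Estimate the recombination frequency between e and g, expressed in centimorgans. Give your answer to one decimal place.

22.3 centimorgans

The recombinant classes are e+ g+ and e g: 106 + 86 = 192.
Recombination frequency = 192/862 = 0.2227 ≈ 22.3%, i.e. 22.3 centimorgans.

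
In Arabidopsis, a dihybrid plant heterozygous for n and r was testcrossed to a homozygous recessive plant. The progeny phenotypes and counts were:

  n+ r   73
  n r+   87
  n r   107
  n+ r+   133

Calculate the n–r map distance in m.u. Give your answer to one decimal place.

The two most frequent classes, n+ r+ (133) and n r (107), are the parental types, so the F1 was n+ r+ / n r.
The recombinant classes are n+ r and n r+: 73 + 87 = 160.
Recombination frequency = 160/400 = 0.4000 ≈ 40.0%, i.e. 40.0 m.u.

40.0 m.u.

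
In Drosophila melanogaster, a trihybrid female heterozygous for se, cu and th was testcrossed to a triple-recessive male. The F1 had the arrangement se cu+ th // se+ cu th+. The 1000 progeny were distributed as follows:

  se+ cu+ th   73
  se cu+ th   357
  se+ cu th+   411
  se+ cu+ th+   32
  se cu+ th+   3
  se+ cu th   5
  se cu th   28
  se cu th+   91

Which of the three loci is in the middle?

th

The two rarest classes, se cu+ th+ and se+ cu th, are the double crossovers. Comparing them with the parentals, only the th allele has switched, so th is the middle locus and the order is se – th – cu.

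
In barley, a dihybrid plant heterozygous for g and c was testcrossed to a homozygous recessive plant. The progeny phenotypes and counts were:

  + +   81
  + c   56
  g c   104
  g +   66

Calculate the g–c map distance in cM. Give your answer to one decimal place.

39.7 cM

The two most frequent classes, + + (81) and g c (104), are the parental types, so the F1 was + + / g c.
The recombinant classes are + c and g +: 56 + 66 = 122.
Recombination frequency = 122/307 = 0.3974 ≈ 39.7%, i.e. 39.7 cM.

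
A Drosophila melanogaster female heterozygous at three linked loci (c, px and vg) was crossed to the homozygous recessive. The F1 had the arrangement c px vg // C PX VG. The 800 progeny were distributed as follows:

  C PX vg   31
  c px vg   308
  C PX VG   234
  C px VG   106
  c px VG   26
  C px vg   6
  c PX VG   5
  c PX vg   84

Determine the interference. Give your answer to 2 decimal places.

The two rarest classes, C px vg and c PX VG, are the double crossovers. Comparing them with the parentals, only the c allele has switched, so c is the middle locus and the order is vg – c – px.
vg–c: (57 + 11)/800 = 0.0850; c–px: (190 + 11)/800 = 0.2512.
Expected DCO frequency = 0.0850 × 0.2512 ≈ 0.02135; observed = 11/800 ≈ 0.01375.
Coefficient of coincidence = 0.01375/0.02135 ≈ 0.64; interference = 1 − 0.64 = 0.36.

0.36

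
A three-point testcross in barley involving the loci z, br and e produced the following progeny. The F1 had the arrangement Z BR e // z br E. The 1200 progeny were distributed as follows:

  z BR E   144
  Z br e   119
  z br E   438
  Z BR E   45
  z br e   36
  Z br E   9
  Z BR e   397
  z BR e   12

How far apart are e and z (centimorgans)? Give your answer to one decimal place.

8.5 centimorgans

The two rarest classes, z BR e and Z br E, are the double crossovers. Comparing them with the parentals, only the z allele has switched, so z is the middle locus and the order is br – z – e.
Crossovers in the z–e interval produce the single-crossover classes Z BR E and z br e (45 + 36 = 81) plus the double crossovers (21).
RF(z–e) = (81 + 21) / 1200 = 102/1200 = 0.0850 → 8.5 centimorgans.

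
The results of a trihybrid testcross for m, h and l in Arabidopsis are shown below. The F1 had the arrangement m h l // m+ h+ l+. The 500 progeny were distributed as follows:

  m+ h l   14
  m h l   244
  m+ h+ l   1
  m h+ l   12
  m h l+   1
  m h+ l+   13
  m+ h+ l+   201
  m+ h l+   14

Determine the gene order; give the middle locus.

l

The two rarest classes, m h l+ and m+ h+ l, are the double crossovers. Comparing them with the parentals, only the l allele has switched, so l is the middle locus and the order is h – l – m.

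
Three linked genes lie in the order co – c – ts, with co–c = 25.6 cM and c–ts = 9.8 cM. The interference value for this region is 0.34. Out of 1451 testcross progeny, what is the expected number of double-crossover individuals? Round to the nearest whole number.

Map distances give recombination frequencies of 0.256 and 0.098 for the two intervals.
With interference 0.34 (so coincidence = 0.66), expected double-crossover frequency = 0.256 × 0.098 × 0.66 = 0.01656.
Expected number = 0.01656 × 1451 = 24.03 ≈ 24.

24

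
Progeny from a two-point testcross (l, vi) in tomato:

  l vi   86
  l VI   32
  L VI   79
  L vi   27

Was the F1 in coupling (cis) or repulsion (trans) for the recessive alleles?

cis

The two most frequent classes are L VI (79) and l vi (86); these are the parental (non-recombinant) types.
So the F1 carried L VI on one chromosome and l vi on the other — the recessive alleles are on the same chromosome (cis / coupling).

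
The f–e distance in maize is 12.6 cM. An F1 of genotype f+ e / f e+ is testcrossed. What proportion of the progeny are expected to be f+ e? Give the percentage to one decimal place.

43.7%

A map distance of 12.6 cM corresponds to a recombination frequency of 0.126.
The F1 is f+ e / f e+, so f+ e is a parental gamete class with expected frequency (1 − r)/2 = 0.874/2 = 0.4370.
That is 0.4370 = 43.7% of the progeny.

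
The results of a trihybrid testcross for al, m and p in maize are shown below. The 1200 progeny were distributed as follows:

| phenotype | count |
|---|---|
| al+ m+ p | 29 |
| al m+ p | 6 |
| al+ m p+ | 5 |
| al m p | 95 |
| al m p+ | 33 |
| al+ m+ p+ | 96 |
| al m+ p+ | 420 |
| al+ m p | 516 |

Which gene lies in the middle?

p

The two most frequent reciprocal classes, al+ m p and al m+ p+, are the parental types, so the F1 was al+ m p / al m+ p+.
The two rarest classes, al+ m p+ and al m+ p, are the double crossovers. Comparing them with the parentals, only the p allele has switched, so p is the middle locus and the order is al – p – m.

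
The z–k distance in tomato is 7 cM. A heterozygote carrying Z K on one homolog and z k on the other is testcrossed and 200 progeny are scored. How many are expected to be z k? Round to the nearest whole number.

A map distance of 7 cM corresponds to a recombination frequency of 0.070.
The F1 is Z K / z k, so z k is a parental gamete class with expected frequency (1 − r)/2 = 0.930/2 = 0.4650.
Expected number = 0.4650 × 200 = 93.00 ≈ 93.

93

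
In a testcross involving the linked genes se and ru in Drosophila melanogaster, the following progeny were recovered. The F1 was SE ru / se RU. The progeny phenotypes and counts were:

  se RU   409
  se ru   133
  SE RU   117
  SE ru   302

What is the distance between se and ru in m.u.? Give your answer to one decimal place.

The recombinant classes are SE RU and se ru: 117 + 133 = 250.
Recombination frequency = 250/961 = 0.2601 ≈ 26.0%, i.e. 26.0 m.u.

26.0 m.u.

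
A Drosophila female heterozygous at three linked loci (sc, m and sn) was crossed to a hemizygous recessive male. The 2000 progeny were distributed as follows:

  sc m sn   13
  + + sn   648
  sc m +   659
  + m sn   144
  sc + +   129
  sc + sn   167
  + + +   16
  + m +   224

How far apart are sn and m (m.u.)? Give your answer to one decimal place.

15.1 m.u.

The two most frequent reciprocal classes, sc m + and + + sn, are the parental types, so the F1 was sc m + / + + sn.
The two rarest classes, sc m sn and + + +, are the double crossovers. Comparing them with the parentals, only the sn allele has switched, so sn is the middle locus and the order is m – sn – sc.
Crossovers in the m–sn interval produce the single-crossover classes sc + + and + m sn (129 + 144 = 273) plus the double crossovers (29).
RF(m–sn) = (273 + 29) / 2000 = 302/2000 = 0.1510 → 15.1 m.u.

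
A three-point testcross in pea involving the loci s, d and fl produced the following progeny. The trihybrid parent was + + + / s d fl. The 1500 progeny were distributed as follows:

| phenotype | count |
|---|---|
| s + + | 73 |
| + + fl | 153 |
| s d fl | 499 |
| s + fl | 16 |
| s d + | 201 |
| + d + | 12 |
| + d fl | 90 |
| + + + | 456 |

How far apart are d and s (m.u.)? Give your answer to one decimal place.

The two rarest classes, + d + and s + fl, are the double crossovers. Comparing them with the parentals, only the d allele has switched, so d is the middle locus and the order is fl – d – s.
Crossovers in the d–s interval produce the single-crossover classes s + + and + d fl (73 + 90 = 163) plus the double crossovers (28).
RF(d–s) = (163 + 28) / 1500 = 191/1500 = 0.1273 → 12.7 m.u.

12.7 m.u.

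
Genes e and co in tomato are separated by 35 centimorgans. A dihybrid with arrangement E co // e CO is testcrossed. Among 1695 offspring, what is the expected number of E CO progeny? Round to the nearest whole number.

A map distance of 35 centimorgans corresponds to a recombination frequency of 0.350.
The F1 is E co / e CO, so E CO is a recombinant gamete class with expected frequency r/2 = 0.350/2 = 0.1750.
Expected number = 0.1750 × 1695 = 296.62 ≈ 297.

297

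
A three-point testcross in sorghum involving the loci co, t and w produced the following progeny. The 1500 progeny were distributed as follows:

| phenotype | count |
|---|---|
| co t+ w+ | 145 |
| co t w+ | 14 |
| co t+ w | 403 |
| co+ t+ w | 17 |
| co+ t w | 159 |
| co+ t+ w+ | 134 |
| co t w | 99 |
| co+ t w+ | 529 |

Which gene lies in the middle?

co

The two most frequent reciprocal classes, co t+ w and co+ t w+, are the parental types, so the F1 was co t+ w / co+ t w+.
The two rarest classes, co+ t+ w and co t w+, are the double crossovers. Comparing them with the parentals, only the co allele has switched, so co is the middle locus and the order is w – co – t.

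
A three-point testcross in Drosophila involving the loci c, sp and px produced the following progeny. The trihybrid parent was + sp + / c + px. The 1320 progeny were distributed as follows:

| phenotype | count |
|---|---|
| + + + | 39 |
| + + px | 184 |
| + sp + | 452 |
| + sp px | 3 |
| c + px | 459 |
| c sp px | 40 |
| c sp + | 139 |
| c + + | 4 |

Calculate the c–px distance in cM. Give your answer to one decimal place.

25.0 cM

The two rarest classes, + sp px and c + +, are the double crossovers. Comparing them with the parentals, only the px allele has switched, so px is the middle locus and the order is c – px – sp.
Crossovers in the c–px interval produce the single-crossover classes c sp + and + + px (139 + 184 = 323) plus the double crossovers (7).
RF(c–px) = (323 + 7) / 1320 = 330/1320 = 0.2500 → 25.0 cM.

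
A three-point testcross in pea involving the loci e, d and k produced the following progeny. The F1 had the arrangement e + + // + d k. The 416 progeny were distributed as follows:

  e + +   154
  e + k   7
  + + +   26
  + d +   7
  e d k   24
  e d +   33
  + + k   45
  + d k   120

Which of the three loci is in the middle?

k

The two rarest classes, e + k and + d +, are the double crossovers. Comparing them with the parentals, only the k allele has switched, so k is the middle locus and the order is d – k – e.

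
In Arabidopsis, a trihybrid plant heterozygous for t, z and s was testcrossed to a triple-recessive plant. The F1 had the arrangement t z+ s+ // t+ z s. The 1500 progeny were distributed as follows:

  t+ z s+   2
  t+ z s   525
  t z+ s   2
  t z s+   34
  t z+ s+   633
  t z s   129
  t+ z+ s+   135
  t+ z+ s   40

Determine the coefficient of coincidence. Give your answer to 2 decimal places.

The two rarest classes, t z+ s and t+ z s+, are the double crossovers. Comparing them with the parentals, only the s allele has switched, so s is the middle locus and the order is t – s – z.
t–s: (264 + 4)/1500 = 0.1787; s–z: (74 + 4)/1500 = 0.0520.
Expected DCO frequency = 0.1787 × 0.0520 ≈ 0.00929; observed = 4/1500 ≈ 0.00267.
Coefficient of coincidence = 0.00267/0.00929 ≈ 0.29.

0.29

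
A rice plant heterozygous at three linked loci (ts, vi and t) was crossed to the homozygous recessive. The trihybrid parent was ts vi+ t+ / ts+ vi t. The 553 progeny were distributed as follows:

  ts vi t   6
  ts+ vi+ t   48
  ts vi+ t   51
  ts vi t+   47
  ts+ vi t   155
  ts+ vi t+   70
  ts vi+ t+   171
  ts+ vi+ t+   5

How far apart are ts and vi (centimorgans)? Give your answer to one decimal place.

The two rarest classes, ts+ vi+ t+ and ts vi t, are the double crossovers. Comparing them with the parentals, only the ts allele has switched, so ts is the middle locus and the order is t – ts – vi.
Crossovers in the ts–vi interval produce the single-crossover classes ts vi t+ and ts+ vi+ t (47 + 48 = 95) plus the double crossovers (11).
RF(ts–vi) = (95 + 11) / 553 = 106/553 = 0.1917 → 19.2 centimorgans.

19.2 centimorgans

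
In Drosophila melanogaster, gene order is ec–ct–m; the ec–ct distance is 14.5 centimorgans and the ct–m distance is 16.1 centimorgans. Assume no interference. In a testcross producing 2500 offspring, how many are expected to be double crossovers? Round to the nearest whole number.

58

Map distances give recombination frequencies of 0.145 and 0.161 for the two intervals.
With no interference, expected double-crossover frequency = 0.145 × 0.161 = 0.02334.
Expected number = 0.02334 × 2500 = 58.36 ≈ 58.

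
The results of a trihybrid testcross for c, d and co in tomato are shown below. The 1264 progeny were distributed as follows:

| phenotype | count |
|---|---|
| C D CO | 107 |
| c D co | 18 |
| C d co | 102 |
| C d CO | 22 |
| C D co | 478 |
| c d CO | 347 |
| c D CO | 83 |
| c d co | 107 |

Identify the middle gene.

c

The two most frequent reciprocal classes, c d CO and C D co, are the parental types, so the F1 was c d CO / C D co.
The two rarest classes, C d CO and c D co, are the double crossovers. Comparing them with the parentals, only the c allele has switched, so c is the middle locus and the order is d – c – co.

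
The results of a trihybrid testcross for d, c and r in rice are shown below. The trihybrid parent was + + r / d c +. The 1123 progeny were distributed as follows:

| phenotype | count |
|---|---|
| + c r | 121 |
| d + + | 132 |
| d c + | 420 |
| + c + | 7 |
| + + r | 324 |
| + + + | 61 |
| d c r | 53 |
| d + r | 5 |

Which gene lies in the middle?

The two rarest classes, d + r and + c +, are the double crossovers. Comparing them with the parentals, only the d allele has switched, so d is the middle locus and the order is c – d – r.

d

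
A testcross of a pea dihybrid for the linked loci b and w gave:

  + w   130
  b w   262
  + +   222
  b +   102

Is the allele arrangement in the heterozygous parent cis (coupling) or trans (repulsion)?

The two most frequent classes are + + (222) and b w (262); these are the parental (non-recombinant) types.
So the F1 carried + + on one chromosome and b w on the other — the recessive alleles are on the same chromosome (cis / coupling).

cis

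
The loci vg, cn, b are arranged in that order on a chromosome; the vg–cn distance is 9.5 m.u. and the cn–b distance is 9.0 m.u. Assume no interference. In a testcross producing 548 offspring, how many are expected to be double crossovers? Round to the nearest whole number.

5

Map distances give recombination frequencies of 0.095 and 0.090 for the two intervals.
With no interference, expected double-crossover frequency = 0.095 × 0.090 = 0.00855.
Expected number = 0.00855 × 548 = 4.69 ≈ 5.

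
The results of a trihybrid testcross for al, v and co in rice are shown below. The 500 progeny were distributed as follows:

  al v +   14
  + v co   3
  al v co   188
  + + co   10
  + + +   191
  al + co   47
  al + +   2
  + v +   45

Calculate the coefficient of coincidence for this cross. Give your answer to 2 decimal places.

0.89

The two most frequent reciprocal classes, al v co and + + +, are the parental types, so the F1 was al v co / + + +.
The two rarest classes, + v co and al + +, are the double crossovers. Comparing them with the parentals, only the al allele has switched, so al is the middle locus and the order is co – al – v.
co–al: (24 + 5)/500 = 0.0580; al–v: (92 + 5)/500 = 0.1940.
Expected DCO frequency = 0.0580 × 0.1940 ≈ 0.01125; observed = 5/500 ≈ 0.01000.
Coefficient of coincidence = 0.01000/0.01125 ≈ 0.89.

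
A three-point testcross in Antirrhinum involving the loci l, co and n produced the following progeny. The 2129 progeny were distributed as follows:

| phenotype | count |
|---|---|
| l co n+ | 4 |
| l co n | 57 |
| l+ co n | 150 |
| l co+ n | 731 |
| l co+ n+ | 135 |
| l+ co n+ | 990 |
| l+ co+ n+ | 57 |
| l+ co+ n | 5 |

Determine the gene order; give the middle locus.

l

The two most frequent reciprocal classes, l+ co n+ and l co+ n, are the parental types, so the F1 was l+ co n+ / l co+ n.
The two rarest classes, l co n+ and l+ co+ n, are the double crossovers. Comparing them with the parentals, only the l allele has switched, so l is the middle locus and the order is co – l – n.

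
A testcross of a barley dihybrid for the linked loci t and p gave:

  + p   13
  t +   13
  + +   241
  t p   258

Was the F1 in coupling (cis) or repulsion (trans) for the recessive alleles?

cis

The two most frequent classes are + + (241) and t p (258); these are the parental (non-recombinant) types.
So the F1 carried + + on one chromosome and t p on the other — the recessive alleles are on the same chromosome (cis / coupling).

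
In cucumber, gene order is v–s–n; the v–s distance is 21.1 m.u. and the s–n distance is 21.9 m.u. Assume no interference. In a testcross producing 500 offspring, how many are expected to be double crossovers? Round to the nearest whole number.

Map distances give recombination frequencies of 0.211 and 0.219 for the two intervals.
With no interference, expected double-crossover frequency = 0.211 × 0.219 = 0.04621.
Expected number = 0.04621 × 500 = 23.10 ≈ 23.

23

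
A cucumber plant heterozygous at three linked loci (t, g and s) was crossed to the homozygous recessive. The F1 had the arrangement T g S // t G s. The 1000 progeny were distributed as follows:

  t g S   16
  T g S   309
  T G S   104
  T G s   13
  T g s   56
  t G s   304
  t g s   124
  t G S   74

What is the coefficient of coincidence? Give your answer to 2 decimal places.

0.71

The two rarest classes, t g S and T G s, are the double crossovers. Comparing them with the parentals, only the t allele has switched, so t is the middle locus and the order is s – t – g.
s–t: (130 + 29)/1000 = 0.1590; t–g: (228 + 29)/1000 = 0.2570.
Expected DCO frequency = 0.1590 × 0.2570 ≈ 0.04086; observed = 29/1000 ≈ 0.02900.
Coefficient of coincidence = 0.02900/0.04086 ≈ 0.71.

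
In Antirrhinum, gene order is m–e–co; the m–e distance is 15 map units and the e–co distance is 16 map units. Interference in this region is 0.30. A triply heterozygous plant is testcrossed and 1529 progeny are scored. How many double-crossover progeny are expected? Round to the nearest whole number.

26

Map distances give recombination frequencies of 0.150 and 0.160 for the two intervals.
With interference 0.30 (so coincidence = 0.70), expected double-crossover frequency = 0.150 × 0.160 × 0.70 = 0.01680.
Expected number = 0.01680 × 1529 = 25.69 ≈ 26.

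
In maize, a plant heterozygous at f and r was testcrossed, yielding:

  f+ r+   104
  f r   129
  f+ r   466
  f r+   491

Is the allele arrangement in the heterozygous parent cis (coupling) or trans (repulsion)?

The two most frequent classes are f+ r (466) and f r+ (491); these are the parental (non-recombinant) types.
So the F1 carried f+ r on one chromosome and f r+ on the other — the recessive alleles are on opposite chromosomes (trans / repulsion).

trans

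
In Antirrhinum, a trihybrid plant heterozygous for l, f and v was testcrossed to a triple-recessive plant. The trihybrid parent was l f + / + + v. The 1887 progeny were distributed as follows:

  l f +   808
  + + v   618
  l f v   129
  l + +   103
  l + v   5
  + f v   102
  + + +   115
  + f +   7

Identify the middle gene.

l

The two rarest classes, + f + and l + v, are the double crossovers. Comparing them with the parentals, only the l allele has switched, so l is the middle locus and the order is f – l – v.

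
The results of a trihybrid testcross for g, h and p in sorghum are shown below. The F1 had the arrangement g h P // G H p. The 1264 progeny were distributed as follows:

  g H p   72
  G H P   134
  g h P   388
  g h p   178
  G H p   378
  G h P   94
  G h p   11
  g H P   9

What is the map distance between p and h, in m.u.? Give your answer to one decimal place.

26.3 m.u.

The two rarest classes, g H P and G h p, are the double crossovers. Comparing them with the parentals, only the h allele has switched, so h is the middle locus and the order is g – h – p.
Crossovers in the h–p interval produce the single-crossover classes g h p and G H P (178 + 134 = 312) plus the double crossovers (20).
RF(h–p) = (312 + 20) / 1264 = 332/1264 = 0.2627 → 26.3 m.u.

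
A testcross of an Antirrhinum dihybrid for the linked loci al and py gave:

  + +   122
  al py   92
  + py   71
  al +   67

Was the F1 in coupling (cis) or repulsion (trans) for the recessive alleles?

The two most frequent classes are + + (122) and al py (92); these are the parental (non-recombinant) types.
So the F1 carried + + on one chromosome and al py on the other — the recessive alleles are on the same chromosome (cis / coupling).

cis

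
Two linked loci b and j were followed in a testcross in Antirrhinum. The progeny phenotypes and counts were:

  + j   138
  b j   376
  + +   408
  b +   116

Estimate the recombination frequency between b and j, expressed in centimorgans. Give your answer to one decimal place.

The two most frequent classes, + + (408) and b j (376), are the parental types, so the F1 was + + / b j.
The recombinant classes are + j and b +: 138 + 116 = 254.
Recombination frequency = 254/1038 = 0.2447 ≈ 24.5%, i.e. 24.5 centimorgans.

24.5 centimorgans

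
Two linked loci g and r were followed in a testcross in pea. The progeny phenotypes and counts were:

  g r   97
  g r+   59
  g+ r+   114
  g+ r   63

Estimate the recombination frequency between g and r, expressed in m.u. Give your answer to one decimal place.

The two most frequent classes, g+ r+ (114) and g r (97), are the parental types, so the F1 was g+ r+ / g r.
The recombinant classes are g+ r and g r+: 63 + 59 = 122.
Recombination frequency = 122/333 = 0.3664 ≈ 36.6%, i.e. 36.6 m.u.

36.6 m.u.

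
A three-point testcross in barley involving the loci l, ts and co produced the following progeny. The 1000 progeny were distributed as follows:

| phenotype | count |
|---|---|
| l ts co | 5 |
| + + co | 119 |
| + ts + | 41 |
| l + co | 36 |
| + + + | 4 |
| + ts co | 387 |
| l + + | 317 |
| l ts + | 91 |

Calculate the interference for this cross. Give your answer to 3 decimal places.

0.522

The two most frequent reciprocal classes, l + + and + ts co, are the parental types, so the F1 was l + + / + ts co.
The two rarest classes, + + + and l ts co, are the double crossovers. Comparing them with the parentals, only the l allele has switched, so l is the middle locus and the order is co – l – ts.
co–l: (77 + 9)/1000 = 0.0860; l–ts: (210 + 9)/1000 = 0.2190.
Expected DCO frequency = 0.0860 × 0.2190 ≈ 0.01883; observed = 9/1000 ≈ 0.00900.
Coefficient of coincidence = 0.00900/0.01883 ≈ 0.478; interference = 1 − 0.478 = 0.522.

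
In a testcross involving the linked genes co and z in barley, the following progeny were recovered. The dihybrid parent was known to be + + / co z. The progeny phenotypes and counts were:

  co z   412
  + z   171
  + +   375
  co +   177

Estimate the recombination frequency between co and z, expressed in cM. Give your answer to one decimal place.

30.7 cM

The recombinant classes are + z and co +: 171 + 177 = 348.
Recombination frequency = 348/1135 = 0.3066 ≈ 30.7%, i.e. 30.7 cM.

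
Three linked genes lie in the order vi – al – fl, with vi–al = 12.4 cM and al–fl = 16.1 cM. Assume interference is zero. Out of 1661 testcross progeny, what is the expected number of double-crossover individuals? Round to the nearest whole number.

Map distances give recombination frequencies of 0.124 and 0.161 for the two intervals.
With no interference, expected double-crossover frequency = 0.124 × 0.161 = 0.01996.
Expected number = 0.01996 × 1661 = 33.16 ≈ 33.

33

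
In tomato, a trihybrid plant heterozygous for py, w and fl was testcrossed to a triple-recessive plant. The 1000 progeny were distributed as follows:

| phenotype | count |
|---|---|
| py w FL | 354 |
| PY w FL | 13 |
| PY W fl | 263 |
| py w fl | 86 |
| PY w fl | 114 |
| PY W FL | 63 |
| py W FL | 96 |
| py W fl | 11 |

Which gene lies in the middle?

py

The two most frequent reciprocal classes, py w FL and PY W fl, are the parental types, so the F1 was py w FL / PY W fl.
The two rarest classes, PY w FL and py W fl, are the double crossovers. Comparing them with the parentals, only the py allele has switched, so py is the middle locus and the order is fl – py – w.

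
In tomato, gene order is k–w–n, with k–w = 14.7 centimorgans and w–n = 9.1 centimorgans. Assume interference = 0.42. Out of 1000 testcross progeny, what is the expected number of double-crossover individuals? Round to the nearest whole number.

Map distances give recombination frequencies of 0.147 and 0.091 for the two intervals.
With interference 0.42 (so coincidence = 0.58), expected double-crossover frequency = 0.147 × 0.091 × 0.58 = 0.00776.
Expected number = 0.00776 × 1000 = 7.76 ≈ 8.

8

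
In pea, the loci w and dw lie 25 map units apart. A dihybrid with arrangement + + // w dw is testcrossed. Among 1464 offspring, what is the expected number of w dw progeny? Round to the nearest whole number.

549

A map distance of 25 map units corresponds to a recombination frequency of 0.250.
The F1 is + + / w dw, so w dw is a parental gamete class with expected frequency (1 − r)/2 = 0.750/2 = 0.3750.
Expected number = 0.3750 × 1464 = 549.00 ≈ 549.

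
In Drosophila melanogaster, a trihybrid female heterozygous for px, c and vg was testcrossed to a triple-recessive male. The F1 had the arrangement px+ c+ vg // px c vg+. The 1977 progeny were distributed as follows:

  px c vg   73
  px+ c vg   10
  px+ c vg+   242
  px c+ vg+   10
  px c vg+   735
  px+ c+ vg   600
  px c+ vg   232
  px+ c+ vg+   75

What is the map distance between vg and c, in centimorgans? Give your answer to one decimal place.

8.5 centimorgans

The two rarest classes, px+ c vg and px c+ vg+, are the double crossovers. Comparing them with the parentals, only the c allele has switched, so c is the middle locus and the order is px – c – vg.
Crossovers in the c–vg interval produce the single-crossover classes px+ c+ vg+ and px c vg (75 + 73 = 148) plus the double crossovers (20).
RF(c–vg) = (148 + 20) / 1977 = 168/1977 = 0.0850 → 8.5 centimorgans.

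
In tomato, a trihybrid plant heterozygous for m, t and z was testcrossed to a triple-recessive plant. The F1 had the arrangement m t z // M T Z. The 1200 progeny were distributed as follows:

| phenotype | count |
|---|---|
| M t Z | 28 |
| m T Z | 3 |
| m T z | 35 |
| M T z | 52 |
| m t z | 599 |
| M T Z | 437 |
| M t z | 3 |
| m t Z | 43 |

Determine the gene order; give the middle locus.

m

The two rarest classes, M t z and m T Z, are the double crossovers. Comparing them with the parentals, only the m allele has switched, so m is the middle locus and the order is z – m – t.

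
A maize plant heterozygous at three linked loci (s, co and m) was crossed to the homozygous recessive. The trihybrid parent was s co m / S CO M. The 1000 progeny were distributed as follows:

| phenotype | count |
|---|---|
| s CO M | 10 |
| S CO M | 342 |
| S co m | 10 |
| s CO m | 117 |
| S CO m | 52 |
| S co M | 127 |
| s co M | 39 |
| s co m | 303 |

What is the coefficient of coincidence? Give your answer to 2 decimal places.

The two rarest classes, S co m and s CO M, are the double crossovers. Comparing them with the parentals, only the s allele has switched, so s is the middle locus and the order is m – s – co.
m–s: (91 + 20)/1000 = 0.1110; s–co: (244 + 20)/1000 = 0.2640.
Expected DCO frequency = 0.1110 × 0.2640 ≈ 0.02930; observed = 20/1000 ≈ 0.02000.
Coefficient of coincidence = 0.02000/0.02930 ≈ 0.68.

0.68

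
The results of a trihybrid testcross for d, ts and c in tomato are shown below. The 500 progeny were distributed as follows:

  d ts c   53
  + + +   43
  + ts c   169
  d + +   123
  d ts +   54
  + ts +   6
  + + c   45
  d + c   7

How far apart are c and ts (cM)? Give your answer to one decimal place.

The two most frequent reciprocal classes, d + + and + ts c, are the parental types, so the F1 was d + + / + ts c.
The two rarest classes, d + c and + ts +, are the double crossovers. Comparing them with the parentals, only the c allele has switched, so c is the middle locus and the order is ts – c – d.
Crossovers in the ts–c interval produce the single-crossover classes d ts + and + + c (54 + 45 = 99) plus the double crossovers (13).
RF(ts–c) = (99 + 13) / 500 = 112/500 = 0.2240 → 22.4 cM.

22.4 cM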